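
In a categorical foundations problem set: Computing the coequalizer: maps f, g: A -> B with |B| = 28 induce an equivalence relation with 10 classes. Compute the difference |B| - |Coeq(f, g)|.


The coequalizer Coeq(f, g) = B / ~ has one element per equivalence class.
|B| = 28, |Coeq(f, g)| = 10.
|B| - |Coeq(f, g)| = 28 - 10 = 18.

18


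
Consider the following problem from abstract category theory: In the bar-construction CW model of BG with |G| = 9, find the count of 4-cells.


In the bar-construction CW model of BG, the n-cells are indexed by
n-tuples [g_1|...|g_n] of non-identity elements of G (degenerate
simplices with some g_i = e do not contribute cells), so there are
(|G| - 1)^n n-cells.
For dim = 4 with |G| = 9:
cells = (9 - 1)^4 = 8^4 = 4096

4096


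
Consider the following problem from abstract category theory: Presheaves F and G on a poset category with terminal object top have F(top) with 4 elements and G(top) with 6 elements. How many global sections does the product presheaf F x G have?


Global sections of a presheaf on a poset with terminal top satisfy
Gamma(H) ~ H(top). Presheaves admit pointwise products, so
(F x G)(top) = F(top) x G(top) (Cartesian product).
|Gamma(F x G)| = |F(top)| * |G(top)| = 4 * 6 = 24.

24


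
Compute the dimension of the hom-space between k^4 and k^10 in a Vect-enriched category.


In Vect-enriched categories, Hom(k^n, k^m) is the space of m x n matrices.
dim(Hom(k^4, k^10)) = 10 * 4 = 40

40


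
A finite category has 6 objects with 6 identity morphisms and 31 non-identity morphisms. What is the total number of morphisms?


Each object has an identity morphism, giving 6 identities.
Adding the 31 non-identity morphisms:
Total = 6 + 31 = 37

37


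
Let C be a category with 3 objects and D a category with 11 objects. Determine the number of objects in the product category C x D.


The product category C x D has objects that are pairs (c, d).
Number of pairs = |Ob(C)| * |Ob(D)| = 3 * 11 = 33

33


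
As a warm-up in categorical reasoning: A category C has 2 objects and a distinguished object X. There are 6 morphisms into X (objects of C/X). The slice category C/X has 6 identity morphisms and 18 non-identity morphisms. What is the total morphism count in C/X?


In the slice category C/X, objects are morphisms to X.
Identity morphisms: 6 (one per object of C/X).
Non-identity morphisms: 18.
Total = 6 + 18 = 24

24


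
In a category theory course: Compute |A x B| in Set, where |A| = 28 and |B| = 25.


In Set, the product A x B is the Cartesian product.
By the universal property, |A x B| = |A| * |B|.
|A x B| = 28 * 25 = 700

700


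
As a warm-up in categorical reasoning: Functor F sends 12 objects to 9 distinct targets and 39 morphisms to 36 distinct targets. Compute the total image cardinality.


The image of F consists of distinct objects and distinct morphisms.
|Im(F)| on objects = 9
|Im(F)| on morphisms = 36
Total image cardinality = 9 + 36 = 45

45


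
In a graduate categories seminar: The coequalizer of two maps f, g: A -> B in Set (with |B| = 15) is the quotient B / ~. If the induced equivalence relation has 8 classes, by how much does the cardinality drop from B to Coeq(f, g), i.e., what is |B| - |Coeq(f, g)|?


The coequalizer Coeq(f, g) = B / ~ has one element per equivalence class.
|B| = 15, |Coeq(f, g)| = 8.
|B| - |Coeq(f, g)| = 15 - 8 = 7.

7


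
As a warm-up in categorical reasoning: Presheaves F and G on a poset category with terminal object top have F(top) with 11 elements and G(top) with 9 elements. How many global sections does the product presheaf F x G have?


Global sections of a presheaf on a poset with terminal top satisfy
Gamma(H) ~ H(top). Presheaves admit pointwise products, so
(F x G)(top) = F(top) x G(top) (Cartesian product).
|Gamma(F x G)| = |F(top)| * |G(top)| = 11 * 9 = 99.

99


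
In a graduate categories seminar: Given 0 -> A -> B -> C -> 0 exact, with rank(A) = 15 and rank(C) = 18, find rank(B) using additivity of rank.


For a short exact sequence 0 -> A -> B -> C -> 0,
rank is additive: rank(B) = rank(A) + rank(C).
rank(B) = 15 + 18 = 33

33


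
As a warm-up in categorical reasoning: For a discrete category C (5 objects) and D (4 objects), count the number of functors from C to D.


A functor from a discrete category C to D is determined by
where each object maps. Each of the 5 objects of C can map
to any of the 4 objects of D independently.
Number of functors = 4^5 = 1024

1024


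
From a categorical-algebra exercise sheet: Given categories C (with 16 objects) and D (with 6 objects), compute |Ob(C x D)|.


The product category C x D has objects that are pairs (c, d).
Number of pairs = |Ob(C)| * |Ob(D)| = 16 * 6 = 96

96


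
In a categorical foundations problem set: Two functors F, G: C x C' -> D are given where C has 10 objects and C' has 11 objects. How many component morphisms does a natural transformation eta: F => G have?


A natural transformation eta: F => G assigns one component morphism per
object of the domain category.
The domain is the product category C x C', so
|Ob(C x C')| = |Ob(C)| * |Ob(C')| = 10 * 11 = 110.
Therefore eta has 110 component morphisms.

110


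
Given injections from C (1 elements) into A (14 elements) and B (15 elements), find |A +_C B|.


The pushout A +_C B identifies the images of C in A and B.
|A +_C B| = |A| + |B| - |C| (for injections).
= 14 + 15 - 1 = 28

28


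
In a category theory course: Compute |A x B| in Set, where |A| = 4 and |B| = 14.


In Set, the product A x B is the Cartesian product.
By the universal property, |A x B| = |A| * |B|.
|A x B| = 4 * 14 = 56

56


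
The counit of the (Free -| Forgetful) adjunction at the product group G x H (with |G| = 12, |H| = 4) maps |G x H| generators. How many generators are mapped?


The counit epsilon_K: F(U(K)) -> K of the Free-Forgetful adjunction
maps |K| generators of F(U(K)) into K. For K = G x H (the product group),
|G x H| = |G| * |H|.
Total generators mapped = 12 * 4 = 48.

48


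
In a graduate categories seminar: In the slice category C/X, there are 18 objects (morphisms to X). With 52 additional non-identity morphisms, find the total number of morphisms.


In the slice category C/X, objects are morphisms to X.
Identity morphisms: 18 (one per object of C/X).
Non-identity morphisms: 52.
Total = 18 + 52 = 70

70


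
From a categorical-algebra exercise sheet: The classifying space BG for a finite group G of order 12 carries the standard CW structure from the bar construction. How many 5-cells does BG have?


In the bar-construction CW model of BG, the n-cells are indexed by
n-tuples [g_1|...|g_n] of non-identity elements of G (degenerate
simplices with some g_i = e do not contribute cells), so there are
(|G| - 1)^n n-cells.
For dim = 5 with |G| = 12:
cells = (12 - 1)^5 = 11^5 = 161051

161051


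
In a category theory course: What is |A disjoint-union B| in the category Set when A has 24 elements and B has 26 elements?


In Set, the coproduct A + B is the disjoint union.
|A + B| = |A| + |B| = 24 + 26 = 50

50


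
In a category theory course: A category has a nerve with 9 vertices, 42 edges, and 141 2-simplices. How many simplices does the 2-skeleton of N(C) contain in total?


The 2-skeleton of the nerve N(C) consists of simplices in dimensions 0, 1, 2:
  |N(C)_0| = 9 (objects)
  |N(C)_1| = 42 (morphisms)
  |N(C)_2| = 141 (composable pairs)
Total = 9 + 42 + 141 = 192

192


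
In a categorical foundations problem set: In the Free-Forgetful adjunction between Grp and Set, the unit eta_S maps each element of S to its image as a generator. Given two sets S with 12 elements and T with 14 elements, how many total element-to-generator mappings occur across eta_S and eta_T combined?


The unit eta_X: X -> U(F(X)) of the Free-Forgetful adjunction
maps each element of X to a generator of F(X). For X = S + T (disjoint
union in Set), |S + T| = |S| + |T|.
Total mappings = 12 + 14 = 26.

26


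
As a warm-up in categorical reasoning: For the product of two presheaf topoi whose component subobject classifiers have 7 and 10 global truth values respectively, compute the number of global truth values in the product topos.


In a product of presheaf topoi E_1 x E_2, the subobject classifier
is Omega = Omega_1 x Omega_2 (componentwise), so
|Omega(top)| = |Omega_1(top_1)| * |Omega_2(top_2)|.
= 7 * 10 = 70.

70


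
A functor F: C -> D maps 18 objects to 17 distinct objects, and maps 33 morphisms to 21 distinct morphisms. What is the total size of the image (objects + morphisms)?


The image of F consists of distinct objects and distinct morphisms.
|Im(F)| on objects = 17
|Im(F)| on morphisms = 21
Total image cardinality = 17 + 21 = 38

38


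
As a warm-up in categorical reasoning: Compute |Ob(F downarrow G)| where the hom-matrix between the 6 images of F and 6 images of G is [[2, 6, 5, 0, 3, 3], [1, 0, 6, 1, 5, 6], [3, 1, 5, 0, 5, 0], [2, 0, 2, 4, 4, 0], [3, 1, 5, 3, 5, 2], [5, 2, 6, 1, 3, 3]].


Objects of (F downarrow G) are triples (a, b, h: F(a)->G(b)).
The count equals the sum of all entries in the hom-matrix.
sum(row 0) = 19
sum(row 1) = 19
sum(row 2) = 14
sum(row 3) = 12
sum(row 4) = 19
sum(row 5) = 20
Grand total = 103

103


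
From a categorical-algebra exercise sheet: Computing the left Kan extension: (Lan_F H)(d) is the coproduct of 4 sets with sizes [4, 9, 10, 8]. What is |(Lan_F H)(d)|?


Pointwise, the left Kan extension (Lan_F H)(d) is the colimit, indexed
by the comma category (F downarrow d), of H composed with the
projection (F downarrow d) -> C. Here that colimit is given
as a coproduct (disjoint union) of sets, so its cardinality is the
sum of the sizes of the summands.
Coproduct of sets with sizes: 4 + 9 + 10 + 8
= 31

31


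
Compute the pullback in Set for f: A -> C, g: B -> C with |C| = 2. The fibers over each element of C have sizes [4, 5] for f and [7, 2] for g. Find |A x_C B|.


The pullback A x_C B consists of pairs (a, b) with f(a) = g(b).
For each element c in C, the fiber product has |f^-1(c)| * |g^-1(c)| elements.
Summing over C: 4 * 7 + 5 * 2
= 28 + 10 = 38

38


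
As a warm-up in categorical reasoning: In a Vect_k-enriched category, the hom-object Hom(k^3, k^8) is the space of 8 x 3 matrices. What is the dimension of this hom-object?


In Vect-enriched categories, Hom(k^n, k^m) is the space of m x n matrices.
dim(Hom(k^3, k^8)) = 8 * 3 = 24

24


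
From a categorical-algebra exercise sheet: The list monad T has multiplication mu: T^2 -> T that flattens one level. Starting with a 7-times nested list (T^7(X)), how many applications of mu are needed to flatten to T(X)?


Each application of mu: T^2 -> T removes one layer of nesting.
Starting at depth 7 (i.e., T^7(X)), we need to reach T(X).
Number of mu applications = 7 - 1 = 6

6


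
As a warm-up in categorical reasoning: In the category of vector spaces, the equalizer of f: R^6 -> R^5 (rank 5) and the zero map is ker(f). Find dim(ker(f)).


The equalizer of f and the zero map is ker(f).
By the rank-nullity theorem: dim(ker(f)) = dim(domain) - rank(f).
dim(ker(f)) = 6 - 5 = 1

1


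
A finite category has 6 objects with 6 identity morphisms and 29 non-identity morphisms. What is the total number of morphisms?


Each object has an identity morphism, giving 6 identities.
Adding the 29 non-identity morphisms:
Total = 6 + 29 = 35

35


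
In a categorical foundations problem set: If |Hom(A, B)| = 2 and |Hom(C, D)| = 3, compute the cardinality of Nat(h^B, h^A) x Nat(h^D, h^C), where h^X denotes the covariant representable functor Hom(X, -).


By the Yoneda lemma, Nat(h^B, h^A) is isomorphic to Hom(A, B),
so |Nat(h^B, h^A)| = |Hom(A, B)| and |Nat(h^D, h^C)| = |Hom(C, D)|.
|Hom(A, B)| = 2, |Hom(C, D)| = 3.
|Nat(h^B, h^A) x Nat(h^D, h^C)| = 2 * 3 = 6

6


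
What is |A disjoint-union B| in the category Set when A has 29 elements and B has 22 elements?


In Set, the coproduct A + B is the disjoint union.
|A + B| = |A| + |B| = 29 + 22 = 51

51


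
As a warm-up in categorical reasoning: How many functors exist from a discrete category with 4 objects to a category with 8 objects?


A functor from a discrete category C to D is determined by
where each object maps. Each of the 4 objects of C can map
to any of the 8 objects of D independently.
Number of functors = 8^4 = 4096

4096


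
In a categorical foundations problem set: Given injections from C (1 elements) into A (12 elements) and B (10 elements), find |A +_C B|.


The pushout A +_C B identifies the images of C in A and B.
|A +_C B| = |A| + |B| - |C| (for injections).
= 12 + 10 - 1 = 21

21


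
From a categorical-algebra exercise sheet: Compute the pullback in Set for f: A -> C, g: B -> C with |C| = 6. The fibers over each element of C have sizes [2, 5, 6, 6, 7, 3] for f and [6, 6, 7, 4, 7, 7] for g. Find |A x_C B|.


The pullback A x_C B consists of pairs (a, b) with f(a) = g(b).
For each element c in C, the fiber product has |f^-1(c)| * |g^-1(c)| elements.
Summing over C: 2 * 6 + 5 * 6 + 6 * 7 + 6 * 4 + 7 * 7 + 3 * 7
= 12 + 30 + 42 + 24 + 49 + 21 = 178

178


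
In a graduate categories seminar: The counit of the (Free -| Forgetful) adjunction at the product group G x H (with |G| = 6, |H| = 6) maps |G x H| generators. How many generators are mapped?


The counit epsilon_K: F(U(K)) -> K of the Free-Forgetful adjunction
maps |K| generators of F(U(K)) into K. For K = G x H (the product group),
|G x H| = |G| * |H|.
Total generators mapped = 6 * 6 = 36.

36


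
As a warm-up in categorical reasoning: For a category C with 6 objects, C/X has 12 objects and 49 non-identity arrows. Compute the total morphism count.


In the slice category C/X, objects are morphisms to X.
Identity morphisms: 12 (one per object of C/X).
Non-identity morphisms: 49.
Total = 12 + 49 = 61

61


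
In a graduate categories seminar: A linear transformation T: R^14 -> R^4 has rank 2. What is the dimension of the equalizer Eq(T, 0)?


The equalizer of f and the zero map is ker(f).
By the rank-nullity theorem: dim(ker(f)) = dim(domain) - rank(f).
dim(ker(f)) = 14 - 2 = 12

12


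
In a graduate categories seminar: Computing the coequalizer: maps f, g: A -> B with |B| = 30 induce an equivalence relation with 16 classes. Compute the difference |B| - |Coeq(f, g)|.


The coequalizer Coeq(f, g) = B / ~ has one element per equivalence class.
|B| = 30, |Coeq(f, g)| = 16.
|B| - |Coeq(f, g)| = 30 - 16 = 14.

14


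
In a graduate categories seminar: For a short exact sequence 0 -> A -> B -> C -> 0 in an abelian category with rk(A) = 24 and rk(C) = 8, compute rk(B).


For a short exact sequence 0 -> A -> B -> C -> 0,
rank is additive: rank(B) = rank(A) + rank(C).
rank(B) = 24 + 8 = 32

32


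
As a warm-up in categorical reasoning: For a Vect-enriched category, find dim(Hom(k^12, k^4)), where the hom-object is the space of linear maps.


In Vect-enriched categories, Hom(k^n, k^m) is the space of m x n matrices.
dim(Hom(k^12, k^4)) = 4 * 12 = 48

48


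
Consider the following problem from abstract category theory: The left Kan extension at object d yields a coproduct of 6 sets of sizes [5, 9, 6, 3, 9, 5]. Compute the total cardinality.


Pointwise, the left Kan extension (Lan_F H)(d) is the colimit, indexed
by the comma category (F downarrow d), of H composed with the
projection (F downarrow d) -> C. Here that colimit is given
as a coproduct (disjoint union) of sets, so its cardinality is the
sum of the sizes of the summands.
Coproduct of sets with sizes: 5 + 9 + 6 + 3 + 9 + 5
= 37

37


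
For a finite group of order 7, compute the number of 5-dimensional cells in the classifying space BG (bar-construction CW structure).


In the bar-construction CW model of BG, the n-cells are indexed by
n-tuples [g_1|...|g_n] of non-identity elements of G (degenerate
simplices with some g_i = e do not contribute cells), so there are
(|G| - 1)^n n-cells.
For dim = 5 with |G| = 7:
cells = (7 - 1)^5 = 6^5 = 7776

7776


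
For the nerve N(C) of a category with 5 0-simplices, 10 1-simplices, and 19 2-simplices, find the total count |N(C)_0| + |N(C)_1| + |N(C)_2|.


The 2-skeleton of the nerve N(C) consists of simplices in dimensions 0, 1, 2:
  |N(C)_0| = 5 (objects)
  |N(C)_1| = 10 (morphisms)
  |N(C)_2| = 19 (composable pairs)
Total = 5 + 10 + 19 = 34

34


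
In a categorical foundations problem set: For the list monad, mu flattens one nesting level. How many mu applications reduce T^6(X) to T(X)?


Each application of mu: T^2 -> T removes one layer of nesting.
Starting at depth 6 (i.e., T^6(X)), we need to reach T(X).
Number of mu applications = 6 - 1 = 5

5


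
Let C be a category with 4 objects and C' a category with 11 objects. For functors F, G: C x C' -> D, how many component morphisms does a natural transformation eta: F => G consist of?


A natural transformation eta: F => G assigns one component morphism per
object of the domain category.
The domain is the product category C x C', so
|Ob(C x C')| = |Ob(C)| * |Ob(C')| = 4 * 11 = 44.
Therefore eta has 44 component morphisms.

44


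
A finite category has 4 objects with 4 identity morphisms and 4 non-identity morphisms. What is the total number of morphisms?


Each object has an identity morphism, giving 4 identities.
Adding the 4 non-identity morphisms:
Total = 4 + 4 = 8

8


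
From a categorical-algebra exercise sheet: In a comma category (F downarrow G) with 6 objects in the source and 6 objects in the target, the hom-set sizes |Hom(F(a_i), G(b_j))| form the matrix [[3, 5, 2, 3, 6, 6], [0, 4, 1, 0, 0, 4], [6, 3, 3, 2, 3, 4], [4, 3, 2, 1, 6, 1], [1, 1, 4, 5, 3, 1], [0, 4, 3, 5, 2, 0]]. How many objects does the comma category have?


Objects of (F downarrow G) are triples (a, b, h: F(a)->G(b)).
The count equals the sum of all entries in the hom-matrix.
sum(row 0) = 25
sum(row 1) = 9
sum(row 2) = 21
sum(row 3) = 17
sum(row 4) = 15
sum(row 5) = 14
Grand total = 101

101


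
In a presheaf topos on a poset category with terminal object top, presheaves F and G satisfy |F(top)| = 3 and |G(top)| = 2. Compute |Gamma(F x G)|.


Global sections of a presheaf on a poset with terminal top satisfy
Gamma(H) ~ H(top). Presheaves admit pointwise products, so
(F x G)(top) = F(top) x G(top) (Cartesian product).
|Gamma(F x G)| = |F(top)| * |G(top)| = 3 * 2 = 6.

6


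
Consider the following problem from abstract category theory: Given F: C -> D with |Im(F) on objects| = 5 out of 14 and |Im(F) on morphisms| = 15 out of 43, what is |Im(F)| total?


The image of F consists of distinct objects and distinct morphisms.
|Im(F)| on objects = 5
|Im(F)| on morphisms = 15
Total image cardinality = 5 + 15 = 20

20


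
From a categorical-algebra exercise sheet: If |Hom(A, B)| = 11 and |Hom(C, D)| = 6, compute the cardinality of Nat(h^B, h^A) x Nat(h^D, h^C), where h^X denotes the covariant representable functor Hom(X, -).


By the Yoneda lemma, Nat(h^B, h^A) is isomorphic to Hom(A, B),
so |Nat(h^B, h^A)| = |Hom(A, B)| and |Nat(h^D, h^C)| = |Hom(C, D)|.
|Hom(A, B)| = 11, |Hom(C, D)| = 6.
|Nat(h^B, h^A) x Nat(h^D, h^C)| = 11 * 6 = 66

66


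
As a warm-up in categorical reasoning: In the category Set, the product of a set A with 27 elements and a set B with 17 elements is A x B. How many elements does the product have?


In Set, the product A x B is the Cartesian product.
By the universal property, |A x B| = |A| * |B|.
|A x B| = 27 * 17 = 459

459


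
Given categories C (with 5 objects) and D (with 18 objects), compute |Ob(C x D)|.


The product category C x D has objects that are pairs (c, d).
Number of pairs = |Ob(C)| * |Ob(D)| = 5 * 18 = 90

90


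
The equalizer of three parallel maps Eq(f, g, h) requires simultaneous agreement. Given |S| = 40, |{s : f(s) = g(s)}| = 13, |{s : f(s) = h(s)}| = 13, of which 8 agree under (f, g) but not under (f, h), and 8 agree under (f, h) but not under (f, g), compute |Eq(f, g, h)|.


Eq(f, g, h) is the triple-agreement set: points in S where all three
maps take the same value. Using inclusion-exclusion on the pairwise data:
Pair (f, g) agrees on 13 points; pair (f, h) on 13 points.
Points agreeing under (f, g) but not (f, h) = 8; under (f, h) but not (f, g) = 8.
Triple-agreement = agreement-in-(f, g) minus points that agree under (f, g) but not (f, h):
|Eq(f, g, h)| = 13 - 8 = 5
(cross-check via (f, h): 13 - 8 = 5.)

5


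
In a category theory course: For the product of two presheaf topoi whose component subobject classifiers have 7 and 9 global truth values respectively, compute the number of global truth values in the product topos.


In a product of presheaf topoi E_1 x E_2, the subobject classifier
is Omega = Omega_1 x Omega_2 (componentwise), so
|Omega(top)| = |Omega_1(top_1)| * |Omega_2(top_2)|.
= 7 * 9 = 63.

63


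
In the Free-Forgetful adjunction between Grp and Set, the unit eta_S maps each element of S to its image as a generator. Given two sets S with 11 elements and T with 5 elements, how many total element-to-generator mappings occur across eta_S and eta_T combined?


The unit eta_X: X -> U(F(X)) of the Free-Forgetful adjunction
maps each element of X to a generator of F(X). For X = S + T (disjoint
union in Set), |S + T| = |S| + |T|.
Total mappings = 11 + 5 = 16.

16


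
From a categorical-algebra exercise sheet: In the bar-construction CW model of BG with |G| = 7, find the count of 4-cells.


In the bar-construction CW model of BG, the n-cells are indexed by
n-tuples [g_1|...|g_n] of non-identity elements of G (degenerate
simplices with some g_i = e do not contribute cells), so there are
(|G| - 1)^n n-cells.
For dim = 4 with |G| = 7:
cells = (7 - 1)^4 = 6^4 = 1296

1296


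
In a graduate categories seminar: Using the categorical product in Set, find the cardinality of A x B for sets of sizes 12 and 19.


In Set, the product A x B is the Cartesian product.
By the universal property, |A x B| = |A| * |B|.
|A x B| = 12 * 19 = 228

228


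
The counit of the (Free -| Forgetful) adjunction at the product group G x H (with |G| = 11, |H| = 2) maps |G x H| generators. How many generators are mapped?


The counit epsilon_K: F(U(K)) -> K of the Free-Forgetful adjunction
maps |K| generators of F(U(K)) into K. For K = G x H (the product group),
|G x H| = |G| * |H|.
Total generators mapped = 11 * 2 = 22.

22


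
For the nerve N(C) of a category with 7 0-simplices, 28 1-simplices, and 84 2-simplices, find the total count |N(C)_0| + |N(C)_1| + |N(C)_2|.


The 2-skeleton of the nerve N(C) consists of simplices in dimensions 0, 1, 2:
  |N(C)_0| = 7 (objects)
  |N(C)_1| = 28 (morphisms)
  |N(C)_2| = 84 (composable pairs)
Total = 7 + 28 + 84 = 119

119


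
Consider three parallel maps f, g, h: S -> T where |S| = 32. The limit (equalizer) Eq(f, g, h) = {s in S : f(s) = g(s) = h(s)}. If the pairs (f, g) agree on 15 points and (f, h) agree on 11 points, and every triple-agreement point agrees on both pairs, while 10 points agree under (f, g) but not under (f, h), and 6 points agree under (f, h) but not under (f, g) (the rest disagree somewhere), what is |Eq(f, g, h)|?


Eq(f, g, h) is the triple-agreement set: points in S where all three
maps take the same value. Using inclusion-exclusion on the pairwise data:
Pair (f, g) agrees on 15 points; pair (f, h) on 11 points.
Points agreeing under (f, g) but not (f, h) = 10; under (f, h) but not (f, g) = 6.
Triple-agreement = agreement-in-(f, g) minus points that agree under (f, g) but not (f, h):
|Eq(f, g, h)| = 15 - 10 = 5
(cross-check via (f, h): 11 - 6 = 5.)

5


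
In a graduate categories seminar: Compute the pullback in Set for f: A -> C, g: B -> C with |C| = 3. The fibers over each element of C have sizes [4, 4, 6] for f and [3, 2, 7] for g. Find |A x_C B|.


The pullback A x_C B consists of pairs (a, b) with f(a) = g(b).
For each element c in C, the fiber product has |f^-1(c)| * |g^-1(c)| elements.
Summing over C: 4 * 3 + 4 * 2 + 6 * 7
= 12 + 8 + 42 = 62

62


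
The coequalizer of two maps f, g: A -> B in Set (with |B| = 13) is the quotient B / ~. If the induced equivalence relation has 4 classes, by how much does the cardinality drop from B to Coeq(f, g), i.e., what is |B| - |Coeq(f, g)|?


The coequalizer Coeq(f, g) = B / ~ has one element per equivalence class.
|B| = 13, |Coeq(f, g)| = 4.
|B| - |Coeq(f, g)| = 13 - 4 = 9.

9


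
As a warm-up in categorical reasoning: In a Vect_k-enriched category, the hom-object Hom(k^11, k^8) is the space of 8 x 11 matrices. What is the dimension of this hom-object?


In Vect-enriched categories, Hom(k^n, k^m) is the space of m x n matrices.
dim(Hom(k^11, k^8)) = 8 * 11 = 88

88


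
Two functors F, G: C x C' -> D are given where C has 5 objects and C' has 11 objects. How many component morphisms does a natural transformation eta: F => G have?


A natural transformation eta: F => G assigns one component morphism per
object of the domain category.
The domain is the product category C x C', so
|Ob(C x C')| = |Ob(C)| * |Ob(C')| = 5 * 11 = 55.
Therefore eta has 55 component morphisms.

55


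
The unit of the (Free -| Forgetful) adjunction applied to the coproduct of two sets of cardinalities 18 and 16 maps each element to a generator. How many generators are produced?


The unit eta_X: X -> U(F(X)) of the Free-Forgetful adjunction
maps each element of X to a generator of F(X). For X = S + T (disjoint
union in Set), |S + T| = |S| + |T|.
Total mappings = 18 + 16 = 34.

34


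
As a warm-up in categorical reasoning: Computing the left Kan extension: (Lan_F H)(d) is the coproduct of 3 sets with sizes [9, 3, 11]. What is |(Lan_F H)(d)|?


Pointwise, the left Kan extension (Lan_F H)(d) is the colimit, indexed
by the comma category (F downarrow d), of H composed with the
projection (F downarrow d) -> C. Here that colimit is given
as a coproduct (disjoint union) of sets, so its cardinality is the
sum of the sizes of the summands.
Coproduct of sets with sizes: 9 + 3 + 11
= 23

23


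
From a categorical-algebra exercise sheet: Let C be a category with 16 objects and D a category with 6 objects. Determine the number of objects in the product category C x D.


The product category C x D has objects that are pairs (c, d).
Number of pairs = |Ob(C)| * |Ob(D)| = 16 * 6 = 96

96


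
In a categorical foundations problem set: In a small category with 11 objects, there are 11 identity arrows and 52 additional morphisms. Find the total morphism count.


Each object has an identity morphism, giving 11 identities.
Adding the 52 non-identity morphisms:
Total = 11 + 52 = 63

63


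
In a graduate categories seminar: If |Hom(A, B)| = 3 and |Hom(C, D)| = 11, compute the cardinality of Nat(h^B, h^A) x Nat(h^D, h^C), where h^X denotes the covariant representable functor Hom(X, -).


By the Yoneda lemma, Nat(h^B, h^A) is isomorphic to Hom(A, B),
so |Nat(h^B, h^A)| = |Hom(A, B)| and |Nat(h^D, h^C)| = |Hom(C, D)|.
|Hom(A, B)| = 3, |Hom(C, D)| = 11.
|Nat(h^B, h^A) x Nat(h^D, h^C)| = 3 * 11 = 33

33


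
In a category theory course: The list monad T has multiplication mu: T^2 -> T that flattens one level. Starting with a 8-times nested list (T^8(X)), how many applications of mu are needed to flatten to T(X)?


Each application of mu: T^2 -> T removes one layer of nesting.
Starting at depth 8 (i.e., T^8(X)), we need to reach T(X).
Number of mu applications = 8 - 1 = 7

7


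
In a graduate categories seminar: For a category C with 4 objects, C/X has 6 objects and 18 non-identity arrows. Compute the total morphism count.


In the slice category C/X, objects are morphisms to X.
Identity morphisms: 6 (one per object of C/X).
Non-identity morphisms: 18.
Total = 6 + 18 = 24

24


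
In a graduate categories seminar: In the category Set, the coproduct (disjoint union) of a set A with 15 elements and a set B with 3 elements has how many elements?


In Set, the coproduct A + B is the disjoint union.
|A + B| = |A| + |B| = 15 + 3 = 18

18


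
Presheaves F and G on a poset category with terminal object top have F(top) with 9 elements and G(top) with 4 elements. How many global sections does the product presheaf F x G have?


Global sections of a presheaf on a poset with terminal top satisfy
Gamma(H) ~ H(top). Presheaves admit pointwise products, so
(F x G)(top) = F(top) x G(top) (Cartesian product).
|Gamma(F x G)| = |F(top)| * |G(top)| = 9 * 4 = 36.

36


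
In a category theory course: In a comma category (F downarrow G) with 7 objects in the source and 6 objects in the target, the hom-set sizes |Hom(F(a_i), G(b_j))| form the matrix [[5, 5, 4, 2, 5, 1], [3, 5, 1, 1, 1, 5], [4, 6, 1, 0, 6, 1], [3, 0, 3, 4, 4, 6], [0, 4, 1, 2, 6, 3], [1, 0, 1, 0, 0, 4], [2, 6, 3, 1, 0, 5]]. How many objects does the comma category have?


Objects of (F downarrow G) are triples (a, b, h: F(a)->G(b)).
The count equals the sum of all entries in the hom-matrix.
sum(row 0) = 22
sum(row 1) = 16
sum(row 2) = 18
sum(row 3) = 20
sum(row 4) = 16
sum(row 5) = 6
sum(row 6) = 17
Grand total = 115

115


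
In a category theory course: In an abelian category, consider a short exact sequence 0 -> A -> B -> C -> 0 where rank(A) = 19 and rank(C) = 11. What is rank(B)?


For a short exact sequence 0 -> A -> B -> C -> 0,
rank is additive: rank(B) = rank(A) + rank(C).
rank(B) = 19 + 11 = 30

30


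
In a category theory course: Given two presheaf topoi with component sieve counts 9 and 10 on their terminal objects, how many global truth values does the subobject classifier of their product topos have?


In a product of presheaf topoi E_1 x E_2, the subobject classifier
is Omega = Omega_1 x Omega_2 (componentwise), so
|Omega(top)| = |Omega_1(top_1)| * |Omega_2(top_2)|.
= 9 * 10 = 90.

90


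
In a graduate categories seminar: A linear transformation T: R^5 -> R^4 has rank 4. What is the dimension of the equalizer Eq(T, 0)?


The equalizer of f and the zero map is ker(f).
By the rank-nullity theorem: dim(ker(f)) = dim(domain) - rank(f).
dim(ker(f)) = 5 - 4 = 1

1


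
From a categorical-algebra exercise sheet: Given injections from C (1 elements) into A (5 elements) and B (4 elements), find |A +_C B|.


The pushout A +_C B identifies the images of C in A and B.
|A +_C B| = |A| + |B| - |C| (for injections).
= 5 + 4 - 1 = 8

8


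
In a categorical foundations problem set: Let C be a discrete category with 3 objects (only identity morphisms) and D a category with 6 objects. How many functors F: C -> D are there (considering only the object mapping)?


A functor from a discrete category C to D is determined by
where each object maps. Each of the 3 objects of C can map
to any of the 6 objects of D independently.
Number of functors = 6^3 = 216

216


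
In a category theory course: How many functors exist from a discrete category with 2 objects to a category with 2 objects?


A functor from a discrete category C to D is determined by
where each object maps. Each of the 2 objects of C can map
to any of the 2 objects of D independently.
Number of functors = 2^2 = 4

4


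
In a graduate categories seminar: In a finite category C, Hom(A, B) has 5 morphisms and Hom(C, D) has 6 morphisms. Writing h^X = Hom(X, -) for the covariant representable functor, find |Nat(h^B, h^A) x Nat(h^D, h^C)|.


By the Yoneda lemma, Nat(h^B, h^A) is isomorphic to Hom(A, B),
so |Nat(h^B, h^A)| = |Hom(A, B)| and |Nat(h^D, h^C)| = |Hom(C, D)|.
|Hom(A, B)| = 5, |Hom(C, D)| = 6.
|Nat(h^B, h^A) x Nat(h^D, h^C)| = 5 * 6 = 30

30


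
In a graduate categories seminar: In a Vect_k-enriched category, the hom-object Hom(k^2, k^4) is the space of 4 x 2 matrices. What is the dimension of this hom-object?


In Vect-enriched categories, Hom(k^n, k^m) is the space of m x n matrices.
dim(Hom(k^2, k^4)) = 4 * 2 = 8

8


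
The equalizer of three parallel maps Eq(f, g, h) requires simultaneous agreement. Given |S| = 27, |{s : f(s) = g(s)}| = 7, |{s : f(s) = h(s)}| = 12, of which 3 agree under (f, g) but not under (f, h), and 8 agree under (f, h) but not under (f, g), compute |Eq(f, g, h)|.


Eq(f, g, h) is the triple-agreement set: points in S where all three
maps take the same value. Using inclusion-exclusion on the pairwise data:
Pair (f, g) agrees on 7 points; pair (f, h) on 12 points.
Points agreeing under (f, g) but not (f, h) = 3; under (f, h) but not (f, g) = 8.
Triple-agreement = agreement-in-(f, g) minus points that agree under (f, g) but not (f, h):
|Eq(f, g, h)| = 7 - 3 = 4
(cross-check via (f, h): 12 - 8 = 4.)

4


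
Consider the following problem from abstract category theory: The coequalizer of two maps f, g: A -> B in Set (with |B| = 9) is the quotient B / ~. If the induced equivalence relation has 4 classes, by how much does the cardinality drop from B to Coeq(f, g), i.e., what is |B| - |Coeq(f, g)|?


The coequalizer Coeq(f, g) = B / ~ has one element per equivalence class.
|B| = 9, |Coeq(f, g)| = 4.
|B| - |Coeq(f, g)| = 9 - 4 = 5.

5


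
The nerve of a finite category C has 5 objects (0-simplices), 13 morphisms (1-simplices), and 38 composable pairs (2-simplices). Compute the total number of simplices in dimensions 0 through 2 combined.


The 2-skeleton of the nerve N(C) consists of simplices in dimensions 0, 1, 2:
  |N(C)_0| = 5 (objects)
  |N(C)_1| = 13 (morphisms)
  |N(C)_2| = 38 (composable pairs)
Total = 5 + 13 + 38 = 56

56


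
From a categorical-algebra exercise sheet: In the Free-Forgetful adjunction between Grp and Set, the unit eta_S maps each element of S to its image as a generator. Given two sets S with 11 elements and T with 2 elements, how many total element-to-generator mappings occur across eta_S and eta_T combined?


The unit eta_X: X -> U(F(X)) of the Free-Forgetful adjunction
maps each element of X to a generator of F(X). For X = S + T (disjoint
union in Set), |S + T| = |S| + |T|.
Total mappings = 11 + 2 = 13.

13


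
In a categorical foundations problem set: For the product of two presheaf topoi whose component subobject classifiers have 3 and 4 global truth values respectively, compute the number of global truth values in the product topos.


In a product of presheaf topoi E_1 x E_2, the subobject classifier
is Omega = Omega_1 x Omega_2 (componentwise), so
|Omega(top)| = |Omega_1(top_1)| * |Omega_2(top_2)|.
= 3 * 4 = 12.

12


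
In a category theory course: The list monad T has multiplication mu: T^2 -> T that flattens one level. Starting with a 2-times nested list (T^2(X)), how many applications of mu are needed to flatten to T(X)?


Each application of mu: T^2 -> T removes one layer of nesting.
Starting at depth 2 (i.e., T^2(X)), we need to reach T(X).
Number of mu applications = 2 - 1 = 1

1


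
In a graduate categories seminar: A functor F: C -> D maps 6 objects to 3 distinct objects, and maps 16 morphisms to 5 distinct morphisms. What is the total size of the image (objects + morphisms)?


The image of F consists of distinct objects and distinct morphisms.
|Im(F)| on objects = 3
|Im(F)| on morphisms = 5
Total image cardinality = 3 + 5 = 8

8


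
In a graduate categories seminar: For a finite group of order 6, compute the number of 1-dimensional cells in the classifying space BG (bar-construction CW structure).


In the bar-construction CW model of BG, the n-cells are indexed by
n-tuples [g_1|...|g_n] of non-identity elements of G (degenerate
simplices with some g_i = e do not contribute cells), so there are
(|G| - 1)^n n-cells.
For dim = 1 with |G| = 6:
cells = (6 - 1)^1 = 5^1 = 5

5


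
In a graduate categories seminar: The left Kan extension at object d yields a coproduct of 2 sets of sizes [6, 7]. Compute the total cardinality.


Pointwise, the left Kan extension (Lan_F H)(d) is the colimit, indexed
by the comma category (F downarrow d), of H composed with the
projection (F downarrow d) -> C. Here that colimit is given
as a coproduct (disjoint union) of sets, so its cardinality is the
sum of the sizes of the summands.
Coproduct of sets with sizes: 6 + 7
= 13

13


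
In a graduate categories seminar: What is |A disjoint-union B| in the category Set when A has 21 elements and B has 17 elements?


In Set, the coproduct A + B is the disjoint union.
|A + B| = |A| + |B| = 21 + 17 = 38

38


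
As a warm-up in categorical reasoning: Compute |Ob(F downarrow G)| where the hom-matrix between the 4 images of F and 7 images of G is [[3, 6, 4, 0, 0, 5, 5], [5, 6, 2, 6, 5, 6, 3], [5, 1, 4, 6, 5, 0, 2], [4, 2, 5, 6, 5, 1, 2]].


Objects of (F downarrow G) are triples (a, b, h: F(a)->G(b)).
The count equals the sum of all entries in the hom-matrix.
sum(row 0) = 23
sum(row 1) = 33
sum(row 2) = 23
sum(row 3) = 25
Grand total = 104

104


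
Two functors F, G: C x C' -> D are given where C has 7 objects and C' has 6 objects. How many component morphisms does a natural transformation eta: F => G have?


A natural transformation eta: F => G assigns one component morphism per
object of the domain category.
The domain is the product category C x C', so
|Ob(C x C')| = |Ob(C)| * |Ob(C')| = 7 * 6 = 42.
Therefore eta has 42 component morphisms.

42


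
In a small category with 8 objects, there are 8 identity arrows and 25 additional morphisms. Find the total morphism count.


Each object has an identity morphism, giving 8 identities.
Adding the 25 non-identity morphisms:
Total = 8 + 25 = 33

33


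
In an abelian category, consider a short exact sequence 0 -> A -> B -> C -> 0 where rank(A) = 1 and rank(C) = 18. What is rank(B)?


For a short exact sequence 0 -> A -> B -> C -> 0,
rank is additive: rank(B) = rank(A) + rank(C).
rank(B) = 1 + 18 = 19

19


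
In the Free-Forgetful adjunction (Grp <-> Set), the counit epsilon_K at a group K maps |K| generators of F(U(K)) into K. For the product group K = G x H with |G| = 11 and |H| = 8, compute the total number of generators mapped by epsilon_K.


The counit epsilon_K: F(U(K)) -> K of the Free-Forgetful adjunction
maps |K| generators of F(U(K)) into K. For K = G x H (the product group),
|G x H| = |G| * |H|.
Total generators mapped = 11 * 8 = 88.

88


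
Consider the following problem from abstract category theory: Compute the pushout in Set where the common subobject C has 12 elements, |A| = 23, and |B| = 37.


The pushout A +_C B identifies the images of C in A and B.
|A +_C B| = |A| + |B| - |C| (for injections).
= 23 + 37 - 12 = 48

48


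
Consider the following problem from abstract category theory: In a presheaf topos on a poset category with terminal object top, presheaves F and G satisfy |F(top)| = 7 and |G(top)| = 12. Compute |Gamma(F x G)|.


Global sections of a presheaf on a poset with terminal top satisfy
Gamma(H) ~ H(top). Presheaves admit pointwise products, so
(F x G)(top) = F(top) x G(top) (Cartesian product).
|Gamma(F x G)| = |F(top)| * |G(top)| = 7 * 12 = 84.

84


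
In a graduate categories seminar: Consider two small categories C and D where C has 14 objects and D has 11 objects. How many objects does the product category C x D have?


The product category C x D has objects that are pairs (c, d).
Number of pairs = |Ob(C)| * |Ob(D)| = 14 * 11 = 154

154


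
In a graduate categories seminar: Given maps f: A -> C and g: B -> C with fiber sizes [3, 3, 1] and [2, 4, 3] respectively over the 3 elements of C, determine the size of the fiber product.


The pullback A x_C B consists of pairs (a, b) with f(a) = g(b).
For each element c in C, the fiber product has |f^-1(c)| * |g^-1(c)| elements.
Summing over C: 3 * 2 + 3 * 4 + 1 * 3
= 6 + 12 + 3 = 21

21


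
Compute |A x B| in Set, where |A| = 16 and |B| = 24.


In Set, the product A x B is the Cartesian product.
By the universal property, |A x B| = |A| * |B|.
|A x B| = 16 * 24 = 384

384


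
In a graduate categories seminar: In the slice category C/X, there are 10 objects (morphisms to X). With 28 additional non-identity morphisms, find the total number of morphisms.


In the slice category C/X, objects are morphisms to X.
Identity morphisms: 10 (one per object of C/X).
Non-identity morphisms: 28.
Total = 10 + 28 = 38

38
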